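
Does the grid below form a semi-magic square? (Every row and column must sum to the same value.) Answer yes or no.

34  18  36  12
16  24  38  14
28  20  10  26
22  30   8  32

Row 1: 34 + 18 + 36 + 12 = 100.
Row 2: 16 + 24 + 38 + 14 = 92.
Row 3: 28 + 20 + 10 + 26 = 84.
Row 4: 22 + 30 + 8 + 32 = 92.
Column 1: 34 + 16 + 28 + 22 = 100.
Column 2: 18 + 24 + 20 + 30 = 92.
Column 3: 36 + 38 + 10 + 8 = 92.
Column 4: 12 + 14 + 26 + 32 = 84.

No — column 1 sums to 100 but row 2 sums to 92.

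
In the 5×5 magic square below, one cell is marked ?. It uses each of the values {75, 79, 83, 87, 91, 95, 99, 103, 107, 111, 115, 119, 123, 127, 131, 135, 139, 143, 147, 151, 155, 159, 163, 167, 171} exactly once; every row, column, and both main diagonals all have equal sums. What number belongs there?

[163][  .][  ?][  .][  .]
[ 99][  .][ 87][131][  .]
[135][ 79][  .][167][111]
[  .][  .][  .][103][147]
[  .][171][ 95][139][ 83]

The 25 entries sum to 3075, so each line sums to 3075/5 = 615.
Using row 3: 135 + 79 + 167 + 111 + ? → (3,3) = 615 − 492 = 123.
Row 5 needs 615; the known cells sum to 488, so (5,1) = 127.
Using column 1: 163 + 99 + 135 + 127 + ? → (4,1) = 615 − 524 = 91.
From column 4, 615 − (131 + 167 + 103 + 139) gives (1,4) = 75.
Main diagonal needs 615; the known cells sum to 472, so (2,2) = 143.
Row 2: 99 + 143 + 87 + 131 + ? = 615, so (2,5) = 155.
Column 5 needs 615; the known cells sum to 496, so (1,5) = 119.
Using anti-diagonal: 119 + 131 + 123 + 127 + ? → (4,2) = 615 − 500 = 115.
Using row 4: 91 + 115 + 103 + 147 + ? → (4,3) = 615 − 456 = 159.
Column 2 must total 615; the given cells sum to 508, so (1,2) = 107.
Column 3: 87 + 123 + 159 + 95 + ? = 615, so (1,3) = 151.

151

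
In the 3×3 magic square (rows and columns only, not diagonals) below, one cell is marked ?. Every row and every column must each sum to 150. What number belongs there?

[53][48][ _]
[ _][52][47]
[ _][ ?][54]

50

Row 1 must total 150; the given cells sum to 101, so (1,3) = 49.
Row 2 needs 150; the known cells sum to 99, so (2,1) = 51.
Using column 1: 53 + 51 + ? → (3,1) = 150 − 104 = 46.
Column 2 must total 150; the given cells sum to 100, so (3,2) = 50.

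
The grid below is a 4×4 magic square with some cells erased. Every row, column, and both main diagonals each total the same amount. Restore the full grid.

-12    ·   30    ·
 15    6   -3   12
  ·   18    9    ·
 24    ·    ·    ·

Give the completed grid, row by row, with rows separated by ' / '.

-12 21 30 -9 / 15 6 -3 12 / 3 18 9 0 / 24 -15 -6 27

Row 2 is already complete: 15 + 6 + -3 + 12 = 30, so that is the magic constant.
The remaining cell in column 1 is (3,1) = 30 − 27 = 3.
Column 3 must total 30; the given cells sum to 36, so (4,3) = -6.
From main diagonal, 30 − (-12 + 6 + 9) gives (4,4) = 27.
Anti-diagonal must total 30; the given cells sum to 39, so (1,4) = -9.
Row 1 needs 30; the known cells sum to 9, so (1,2) = 21.
From row 3, 30 − (3 + 18 + 9) gives (3,4) = 0.
Row 4 needs 30; the known cells sum to 45, so (4,2) = -15.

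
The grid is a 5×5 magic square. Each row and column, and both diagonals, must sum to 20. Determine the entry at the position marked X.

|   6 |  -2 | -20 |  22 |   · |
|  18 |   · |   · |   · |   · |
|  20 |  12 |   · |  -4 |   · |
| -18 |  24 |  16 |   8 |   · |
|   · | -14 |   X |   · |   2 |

28

Row 1: 6 + (-2) + (-20) + 22 + ? = 20, so (1,5) = 14.
The remaining cell in row 4 is (4,5) = 20 − 30 = -10.
Column 1 must total 20; the given cells sum to 26, so (5,1) = -6.
Using column 2: -2 + 12 + 24 + (-14) + ? → (2,2) = 20 − 20 = 0.
Main diagonal: 6 + 0 + 8 + 2 + ? = 20, so (3,3) = 4.
Anti-diagonal must total 20; the given cells sum to 36, so (2,4) = -16.
Using row 3: 20 + 12 + 4 + (-4) + ? → (3,5) = 20 − 32 = -12.
The remaining cell in column 4 is (5,4) = 20 − 10 = 10.
The remaining cell in column 5 is (2,5) = 20 − (-6) = 26.
From row 2, 20 − (18 + 0 + (-16) + 26) gives (2,3) = -8.
Row 5 must total 20; the given cells sum to -8, so (5,3) = 28.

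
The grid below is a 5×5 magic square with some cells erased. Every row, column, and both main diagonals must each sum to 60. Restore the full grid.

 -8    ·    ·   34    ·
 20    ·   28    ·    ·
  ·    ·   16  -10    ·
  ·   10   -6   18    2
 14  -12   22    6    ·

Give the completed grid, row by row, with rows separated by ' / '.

Row 4 needs 60; the known cells sum to 24, so (4,1) = 36.
Row 5 must total 60; the given cells sum to 30, so (5,5) = 30.
Column 1 must total 60; the given cells sum to 62, so (3,1) = -2.
The remaining cell in column 3 is (1,3) = 60 − 60 = 0.
Column 4: 34 + (-10) + 18 + 6 + ? = 60, so (2,4) = 12.
Using main diagonal: -8 + 16 + 18 + 30 + ? → (2,2) = 60 − 56 = 4.
Anti-diagonal must total 60; the given cells sum to 52, so (1,5) = 8.
Row 1 needs 60; the known cells sum to 34, so (1,2) = 26.
Row 2 needs 60; the known cells sum to 64, so (2,5) = -4.
Column 2 needs 60; the known cells sum to 28, so (3,2) = 32.
Column 5 needs 60; the known cells sum to 36, so (3,5) = 24.

-8 26 0 34 8 / 20 4 28 12 -4 / -2 32 16 -10 24 / 36 10 -6 18 2 / 14 -12 22 6 30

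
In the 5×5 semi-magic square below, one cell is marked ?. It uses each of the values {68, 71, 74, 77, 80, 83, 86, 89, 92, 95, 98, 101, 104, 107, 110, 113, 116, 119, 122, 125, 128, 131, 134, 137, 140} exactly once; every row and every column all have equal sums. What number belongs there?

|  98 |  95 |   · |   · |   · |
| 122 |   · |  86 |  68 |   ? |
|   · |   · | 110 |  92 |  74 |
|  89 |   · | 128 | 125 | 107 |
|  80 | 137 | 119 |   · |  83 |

140

The 25 entries sum to 2600, so each line sums to 2600/5 = 520.
Using row 4: 89 + 128 + 125 + 107 + ? → (4,2) = 520 − 449 = 71.
Row 5 needs 520; the known cells sum to 419, so (5,4) = 101.
Column 1: 98 + 122 + 89 + 80 + ? = 520, so (3,1) = 131.
Column 3 must total 520; the given cells sum to 443, so (1,3) = 77.
Column 4 must total 520; the given cells sum to 386, so (1,4) = 134.
Using row 1: 98 + 95 + 77 + 134 + ? → (1,5) = 520 − 404 = 116.
Row 3: 131 + 110 + 92 + 74 + ? = 520, so (3,2) = 113.
The remaining cell in column 2 is (2,2) = 520 − 416 = 104.
Column 5 must total 520; the given cells sum to 380, so (2,5) = 140.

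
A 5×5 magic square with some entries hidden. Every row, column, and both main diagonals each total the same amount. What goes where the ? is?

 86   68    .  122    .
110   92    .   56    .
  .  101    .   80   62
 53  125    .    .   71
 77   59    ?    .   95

Column 2 is complete and sums to 445; that is the magic constant.
Column 1: 86 + 110 + 53 + 77 + ? = 445, so (3,1) = 119.
Row 3: 119 + 101 + 80 + 62 + ? = 445, so (3,3) = 83.
The remaining cell in main diagonal is (4,4) = 445 − 356 = 89.
Anti-diagonal: 56 + 83 + 125 + 77 + ? = 445, so (1,5) = 104.
Row 1: 86 + 68 + 122 + 104 + ? = 445, so (1,3) = 65.
Row 4 needs 445; the known cells sum to 338, so (4,3) = 107.
Using column 4: 122 + 56 + 80 + 89 + ? → (5,4) = 445 − 347 = 98.
Column 5: 104 + 62 + 71 + 95 + ? = 445, so (2,5) = 113.
The remaining cell in row 2 is (2,3) = 445 − 371 = 74.
The remaining cell in row 5 is (5,3) = 445 − 329 = 116.

116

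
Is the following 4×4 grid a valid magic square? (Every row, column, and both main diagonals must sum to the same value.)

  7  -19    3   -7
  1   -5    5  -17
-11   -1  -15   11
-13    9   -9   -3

Yes

Row 1: 7 + (-19) + 3 + (-7) = -16.
Row 2: 1 + (-5) + 5 + (-17) = -16.
Row 3: -11 + (-1) + (-15) + 11 = -16.
Row 4: -13 + 9 + (-9) + (-3) = -16.
Column 1: 7 + 1 + (-11) + (-13) = -16.
Column 2: -19 + (-5) + (-1) + 9 = -16.
Column 3: 3 + 5 + (-15) + (-9) = -16.
Column 4: -7 + (-17) + 11 + (-3) = -16.
Main diagonal: 7 + (-5) + (-15) + (-3) = -16.
Anti-diagonal: -7 + 5 + (-1) + (-13) = -16.
All lines sum to -16.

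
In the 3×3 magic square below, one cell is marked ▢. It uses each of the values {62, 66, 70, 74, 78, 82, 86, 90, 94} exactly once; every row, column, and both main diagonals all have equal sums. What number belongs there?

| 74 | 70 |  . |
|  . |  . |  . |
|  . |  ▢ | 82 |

86

The 9 entries sum to 702, so each line sums to 702/3 = 234.
Row 1: 74 + 70 + ? = 234, so (1,3) = 90.
Column 3 needs 234; the known cells sum to 172, so (2,3) = 62.
Using main diagonal: 74 + 82 + ? → (2,2) = 234 − 156 = 78.
The remaining cell in anti-diagonal is (3,1) = 234 − 168 = 66.
Using row 2: 78 + 62 + ? → (2,1) = 234 − 140 = 94.
Row 3 must total 234; the given cells sum to 148, so (3,2) = 86.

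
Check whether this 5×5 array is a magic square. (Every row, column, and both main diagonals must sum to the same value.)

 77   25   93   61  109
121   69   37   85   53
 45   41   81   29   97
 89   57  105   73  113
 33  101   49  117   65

No — column 5 sums to 437 but row 1 sums to 365.

Row 1: 77 + 25 + 93 + 61 + 109 = 365.
Row 2: 121 + 69 + 37 + 85 + 53 = 365.
Row 3: 45 + 41 + 81 + 29 + 97 = 293.
Row 4: 89 + 57 + 105 + 73 + 113 = 437.
Row 5: 33 + 101 + 49 + 117 + 65 = 365.
Column 1: 77 + 121 + 45 + 89 + 33 = 365.
Column 2: 25 + 69 + 41 + 57 + 101 = 293.
Column 3: 93 + 37 + 81 + 105 + 49 = 365.
Column 4: 61 + 85 + 29 + 73 + 117 = 365.
Column 5: 109 + 53 + 97 + 113 + 65 = 437.
Main diagonal: 77 + 69 + 81 + 73 + 65 = 365.
Anti-diagonal: 109 + 85 + 81 + 57 + 33 = 365.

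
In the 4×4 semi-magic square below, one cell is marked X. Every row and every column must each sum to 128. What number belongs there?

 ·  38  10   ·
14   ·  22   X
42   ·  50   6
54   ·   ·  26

Row 3: 42 + 50 + 6 + ? = 128, so (3,2) = 30.
Column 1 needs 128; the known cells sum to 110, so (1,1) = 18.
From column 3, 128 − (10 + 22 + 50) gives (4,3) = 46.
Row 1 needs 128; the known cells sum to 66, so (1,4) = 62.
Row 4 needs 128; the known cells sum to 126, so (4,2) = 2.
Column 2 needs 128; the known cells sum to 70, so (2,2) = 58.
From column 4, 128 − (62 + 6 + 26) gives (2,4) = 34.

34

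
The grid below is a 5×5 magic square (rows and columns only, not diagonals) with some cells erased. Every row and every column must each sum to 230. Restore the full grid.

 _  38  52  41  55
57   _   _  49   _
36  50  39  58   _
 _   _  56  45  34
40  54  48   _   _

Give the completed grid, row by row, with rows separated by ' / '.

44 38 52 41 55 / 57 46 35 49 43 / 36 50 39 58 47 / 53 42 56 45 34 / 40 54 48 37 51

Using row 1: 38 + 52 + 41 + 55 + ? → (1,1) = 230 − 186 = 44.
Using row 3: 36 + 50 + 39 + 58 + ? → (3,5) = 230 − 183 = 47.
The remaining cell in column 1 is (4,1) = 230 − 177 = 53.
Column 3 needs 230; the known cells sum to 195, so (2,3) = 35.
Column 4 needs 230; the known cells sum to 193, so (5,4) = 37.
Row 4: 53 + 56 + 45 + 34 + ? = 230, so (4,2) = 42.
From row 5, 230 − (40 + 54 + 48 + 37) gives (5,5) = 51.
The remaining cell in column 2 is (2,2) = 230 − 184 = 46.
Using column 5: 55 + 47 + 34 + 51 + ? → (2,5) = 230 − 187 = 43.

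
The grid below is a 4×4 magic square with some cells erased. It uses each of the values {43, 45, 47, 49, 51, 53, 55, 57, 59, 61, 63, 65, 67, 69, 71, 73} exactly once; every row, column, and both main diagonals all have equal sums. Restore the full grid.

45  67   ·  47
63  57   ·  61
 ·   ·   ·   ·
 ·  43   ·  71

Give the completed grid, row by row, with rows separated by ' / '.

45 67 73 47 / 63 57 51 61 / 55 65 59 53 / 69 43 49 71

The 16 entries sum to 928, so each line sums to 928/4 = 232.
Row 1 must total 232; the given cells sum to 159, so (1,3) = 73.
Row 2 needs 232; the known cells sum to 181, so (2,3) = 51.
The remaining cell in column 2 is (3,2) = 232 − 167 = 65.
Column 4 must total 232; the given cells sum to 179, so (3,4) = 53.
Main diagonal must total 232; the given cells sum to 173, so (3,3) = 59.
The remaining cell in anti-diagonal is (4,1) = 232 − 163 = 69.
Row 3 needs 232; the known cells sum to 177, so (3,1) = 55.
Row 4 needs 232; the known cells sum to 183, so (4,3) = 49.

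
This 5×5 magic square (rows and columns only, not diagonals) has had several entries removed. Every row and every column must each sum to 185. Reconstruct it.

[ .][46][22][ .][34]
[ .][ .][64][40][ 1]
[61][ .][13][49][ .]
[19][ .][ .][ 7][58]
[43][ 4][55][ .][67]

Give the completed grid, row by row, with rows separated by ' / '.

Row 5: 43 + 4 + 55 + 67 + ? = 185, so (5,4) = 16.
The remaining cell in column 3 is (4,3) = 185 − 154 = 31.
Column 4 needs 185; the known cells sum to 112, so (1,4) = 73.
Using column 5: 34 + 1 + 58 + 67 + ? → (3,5) = 185 − 160 = 25.
Row 1 needs 185; the known cells sum to 175, so (1,1) = 10.
Row 3 needs 185; the known cells sum to 148, so (3,2) = 37.
Using row 4: 19 + 31 + 7 + 58 + ? → (4,2) = 185 − 115 = 70.
Column 1 must total 185; the given cells sum to 133, so (2,1) = 52.
Using column 2: 46 + 37 + 70 + 4 + ? → (2,2) = 185 − 157 = 28.

10 46 22 73 34 / 52 28 64 40 1 / 61 37 13 49 25 / 19 70 31 7 58 / 43 4 55 16 67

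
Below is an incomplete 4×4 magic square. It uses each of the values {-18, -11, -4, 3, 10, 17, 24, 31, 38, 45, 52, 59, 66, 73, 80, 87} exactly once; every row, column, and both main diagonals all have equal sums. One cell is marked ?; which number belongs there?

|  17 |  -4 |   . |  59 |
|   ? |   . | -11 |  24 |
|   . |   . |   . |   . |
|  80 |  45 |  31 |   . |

38

The 16 entries sum to 552, so each line sums to 552/4 = 138.
Row 1 must total 138; the given cells sum to 72, so (1,3) = 66.
From row 4, 138 − (80 + 45 + 31) gives (4,4) = -18.
Column 3 needs 138; the known cells sum to 86, so (3,3) = 52.
From column 4, 138 − (59 + 24 + (-18)) gives (3,4) = 73.
Main diagonal: 17 + 52 + (-18) + ? = 138, so (2,2) = 87.
Anti-diagonal must total 138; the given cells sum to 128, so (3,2) = 10.
Using row 2: 87 + (-11) + 24 + ? → (2,1) = 138 − 100 = 38.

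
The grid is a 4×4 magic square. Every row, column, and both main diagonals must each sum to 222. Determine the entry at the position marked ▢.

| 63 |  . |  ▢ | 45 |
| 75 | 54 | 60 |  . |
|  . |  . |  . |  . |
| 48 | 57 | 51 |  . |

72

Row 2 needs 222; the known cells sum to 189, so (2,4) = 33.
Row 4 needs 222; the known cells sum to 156, so (4,4) = 66.
From column 1, 222 − (63 + 75 + 48) gives (3,1) = 36.
The remaining cell in column 4 is (3,4) = 222 − 144 = 78.
Main diagonal needs 222; the known cells sum to 183, so (3,3) = 39.
From anti-diagonal, 222 − (45 + 60 + 48) gives (3,2) = 69.
Using column 2: 54 + 69 + 57 + ? → (1,2) = 222 − 180 = 42.
Column 3 must total 222; the given cells sum to 150, so (1,3) = 72.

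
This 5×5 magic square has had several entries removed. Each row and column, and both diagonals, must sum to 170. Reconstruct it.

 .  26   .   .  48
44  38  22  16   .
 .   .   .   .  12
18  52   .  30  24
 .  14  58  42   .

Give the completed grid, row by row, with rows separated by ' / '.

32 26 10 54 48 / 44 38 22 16 50 / 56 40 34 28 12 / 18 52 46 30 24 / 20 14 58 42 36

Row 2: 44 + 38 + 22 + 16 + ? = 170, so (2,5) = 50.
Using row 4: 18 + 52 + 30 + 24 + ? → (4,3) = 170 − 124 = 46.
Using column 2: 26 + 38 + 52 + 14 + ? → (3,2) = 170 − 130 = 40.
From column 5, 170 − (48 + 50 + 12 + 24) gives (5,5) = 36.
The remaining cell in row 5 is (5,1) = 170 − 150 = 20.
The remaining cell in anti-diagonal is (3,3) = 170 − 136 = 34.
From column 3, 170 − (22 + 34 + 46 + 58) gives (1,3) = 10.
Main diagonal needs 170; the known cells sum to 138, so (1,1) = 32.
Using row 1: 32 + 26 + 10 + 48 + ? → (1,4) = 170 − 116 = 54.
Column 1 must total 170; the given cells sum to 114, so (3,1) = 56.
From column 4, 170 − (54 + 16 + 30 + 42) gives (3,4) = 28.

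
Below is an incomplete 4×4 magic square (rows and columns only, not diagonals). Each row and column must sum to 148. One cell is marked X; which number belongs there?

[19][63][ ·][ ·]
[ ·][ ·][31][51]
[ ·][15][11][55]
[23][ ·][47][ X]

Row 3: 15 + 11 + 55 + ? = 148, so (3,1) = 67.
Column 1 needs 148; the known cells sum to 109, so (2,1) = 39.
Column 3 must total 148; the given cells sum to 89, so (1,3) = 59.
Row 1: 19 + 63 + 59 + ? = 148, so (1,4) = 7.
The remaining cell in row 2 is (2,2) = 148 − 121 = 27.
Column 2 needs 148; the known cells sum to 105, so (4,2) = 43.
Column 4 needs 148; the known cells sum to 113, so (4,4) = 35.

35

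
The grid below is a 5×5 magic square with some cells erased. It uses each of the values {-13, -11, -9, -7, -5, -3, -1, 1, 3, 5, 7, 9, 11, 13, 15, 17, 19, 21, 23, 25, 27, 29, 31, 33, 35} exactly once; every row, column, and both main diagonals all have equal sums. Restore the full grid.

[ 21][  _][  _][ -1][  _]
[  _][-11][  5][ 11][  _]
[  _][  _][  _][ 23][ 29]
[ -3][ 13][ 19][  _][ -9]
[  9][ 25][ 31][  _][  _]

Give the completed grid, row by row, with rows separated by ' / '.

21 27 -7 -1 15 / 33 -11 5 11 17 / -5 1 7 23 29 / -3 13 19 35 -9 / 9 25 31 -13 3

The 25 entries sum to 275, so each line sums to 275/5 = 55.
Row 4: -3 + 13 + 19 + (-9) + ? = 55, so (4,4) = 35.
Column 4 needs 55; the known cells sum to 68, so (5,4) = -13.
Using row 5: 9 + 25 + 31 + (-13) + ? → (5,5) = 55 − 52 = 3.
From main diagonal, 55 − (21 + (-11) + 35 + 3) gives (3,3) = 7.
From anti-diagonal, 55 − (11 + 7 + 13 + 9) gives (1,5) = 15.
The remaining cell in column 3 is (1,3) = 55 − 62 = -7.
Column 5: 15 + 29 + (-9) + 3 + ? = 55, so (2,5) = 17.
Row 1 needs 55; the known cells sum to 28, so (1,2) = 27.
Row 2 must total 55; the given cells sum to 22, so (2,1) = 33.
Column 1: 21 + 33 + (-3) + 9 + ? = 55, so (3,1) = -5.
Column 2 needs 55; the known cells sum to 54, so (3,2) = 1.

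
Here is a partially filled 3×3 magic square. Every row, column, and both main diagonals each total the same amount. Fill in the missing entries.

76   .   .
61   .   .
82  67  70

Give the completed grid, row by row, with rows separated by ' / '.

76 79 64 / 61 73 85 / 82 67 70

Row 3 is already complete: 82 + 67 + 70 = 219, so that is the magic constant.
Main diagonal needs 219; the known cells sum to 146, so (2,2) = 73.
Anti-diagonal: 73 + 82 + ? = 219, so (1,3) = 64.
From row 1, 219 − (76 + 64) gives (1,2) = 79.
From row 2, 219 − (61 + 73) gives (2,3) = 85.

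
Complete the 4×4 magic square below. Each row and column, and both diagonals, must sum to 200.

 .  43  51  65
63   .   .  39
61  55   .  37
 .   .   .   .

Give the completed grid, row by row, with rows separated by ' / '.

Row 1 must total 200; the given cells sum to 159, so (1,1) = 41.
Row 3 must total 200; the given cells sum to 153, so (3,3) = 47.
Column 1 needs 200; the known cells sum to 165, so (4,1) = 35.
Column 4: 65 + 39 + 37 + ? = 200, so (4,4) = 59.
From main diagonal, 200 − (41 + 47 + 59) gives (2,2) = 53.
Anti-diagonal: 65 + 55 + 35 + ? = 200, so (2,3) = 45.
Using column 2: 43 + 53 + 55 + ? → (4,2) = 200 − 151 = 49.
Column 3 needs 200; the known cells sum to 143, so (4,3) = 57.

41 43 51 65 / 63 53 45 39 / 61 55 47 37 / 35 49 57 59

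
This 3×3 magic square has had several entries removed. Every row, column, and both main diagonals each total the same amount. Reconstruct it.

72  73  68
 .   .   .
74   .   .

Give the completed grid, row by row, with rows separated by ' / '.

Row 1 is already complete: 72 + 73 + 68 = 213, so that is the magic constant.
From column 1, 213 − (72 + 74) gives (2,1) = 67.
From anti-diagonal, 213 − (68 + 74) gives (2,2) = 71.
Row 2 must total 213; the given cells sum to 138, so (2,3) = 75.
Column 2: 73 + 71 + ? = 213, so (3,2) = 69.
Column 3: 68 + 75 + ? = 213, so (3,3) = 70.

72 73 68 / 67 71 75 / 74 69 70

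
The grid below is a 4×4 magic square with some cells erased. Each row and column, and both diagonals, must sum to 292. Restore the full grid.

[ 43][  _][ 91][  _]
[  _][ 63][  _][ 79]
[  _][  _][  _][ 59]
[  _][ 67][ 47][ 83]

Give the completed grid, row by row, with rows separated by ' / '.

43 87 91 71 / 99 63 51 79 / 55 75 103 59 / 95 67 47 83

From row 4, 292 − (67 + 47 + 83) gives (4,1) = 95.
From column 4, 292 − (79 + 59 + 83) gives (1,4) = 71.
Main diagonal must total 292; the given cells sum to 189, so (3,3) = 103.
From row 1, 292 − (43 + 91 + 71) gives (1,2) = 87.
Column 2: 87 + 63 + 67 + ? = 292, so (3,2) = 75.
Using column 3: 91 + 103 + 47 + ? → (2,3) = 292 − 241 = 51.
Using row 2: 63 + 51 + 79 + ? → (2,1) = 292 − 193 = 99.
From row 3, 292 − (75 + 103 + 59) gives (3,1) = 55.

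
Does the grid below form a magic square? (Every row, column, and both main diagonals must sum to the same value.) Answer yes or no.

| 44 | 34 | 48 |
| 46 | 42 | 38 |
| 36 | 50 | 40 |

Yes

Row 1: 44 + 34 + 48 = 126.
Row 2: 46 + 42 + 38 = 126.
Row 3: 36 + 50 + 40 = 126.
Column 1: 44 + 46 + 36 = 126.
Column 2: 34 + 42 + 50 = 126.
Column 3: 48 + 38 + 40 = 126.
Main diagonal: 44 + 42 + 40 = 126.
Anti-diagonal: 48 + 42 + 36 = 126.
All lines sum to 126.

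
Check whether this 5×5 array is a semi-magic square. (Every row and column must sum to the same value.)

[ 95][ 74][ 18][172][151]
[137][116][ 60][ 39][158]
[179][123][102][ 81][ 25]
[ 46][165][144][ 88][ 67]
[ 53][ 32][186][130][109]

Yes

Row 1: 95 + 74 + 18 + 172 + 151 = 510.
Row 2: 137 + 116 + 60 + 39 + 158 = 510.
Row 3: 179 + 123 + 102 + 81 + 25 = 510.
Row 4: 46 + 165 + 144 + 88 + 67 = 510.
Row 5: 53 + 32 + 186 + 130 + 109 = 510.
Column 1: 95 + 137 + 179 + 46 + 53 = 510.
Column 2: 74 + 116 + 123 + 165 + 32 = 510.
Column 3: 18 + 60 + 102 + 144 + 186 = 510.
Column 4: 172 + 39 + 81 + 88 + 130 = 510.
Column 5: 151 + 158 + 25 + 67 + 109 = 510.
All lines sum to 510.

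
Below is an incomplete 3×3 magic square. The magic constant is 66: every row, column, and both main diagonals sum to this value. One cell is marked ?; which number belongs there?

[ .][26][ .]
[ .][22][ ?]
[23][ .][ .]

Column 2 must total 66; the given cells sum to 48, so (3,2) = 18.
Anti-diagonal needs 66; the known cells sum to 45, so (1,3) = 21.
From row 1, 66 − (26 + 21) gives (1,1) = 19.
Row 3: 23 + 18 + ? = 66, so (3,3) = 25.
The remaining cell in column 1 is (2,1) = 66 − 42 = 24.
Column 3: 21 + 25 + ? = 66, so (2,3) = 20.

20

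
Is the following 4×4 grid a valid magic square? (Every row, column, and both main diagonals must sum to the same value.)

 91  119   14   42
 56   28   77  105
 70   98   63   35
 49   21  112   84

Row 1: 91 + 119 + 14 + 42 = 266.
Row 2: 56 + 28 + 77 + 105 = 266.
Row 3: 70 + 98 + 63 + 35 = 266.
Row 4: 49 + 21 + 112 + 84 = 266.
Column 1: 91 + 56 + 70 + 49 = 266.
Column 2: 119 + 28 + 98 + 21 = 266.
Column 3: 14 + 77 + 63 + 112 = 266.
Column 4: 42 + 105 + 35 + 84 = 266.
Main diagonal: 91 + 28 + 63 + 84 = 266.
Anti-diagonal: 42 + 77 + 98 + 49 = 266.
All lines sum to 266.

Yes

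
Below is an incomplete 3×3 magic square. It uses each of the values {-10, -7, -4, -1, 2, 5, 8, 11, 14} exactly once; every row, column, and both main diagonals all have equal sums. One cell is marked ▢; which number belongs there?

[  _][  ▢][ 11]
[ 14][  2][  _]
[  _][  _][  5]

-4

The 9 entries sum to 18, so each line sums to 18/3 = 6.
Row 2: 14 + 2 + ? = 6, so (2,3) = -10.
Main diagonal needs 6; the known cells sum to 7, so (1,1) = -1.
From anti-diagonal, 6 − (11 + 2) gives (3,1) = -7.
Row 1: -1 + 11 + ? = 6, so (1,2) = -4.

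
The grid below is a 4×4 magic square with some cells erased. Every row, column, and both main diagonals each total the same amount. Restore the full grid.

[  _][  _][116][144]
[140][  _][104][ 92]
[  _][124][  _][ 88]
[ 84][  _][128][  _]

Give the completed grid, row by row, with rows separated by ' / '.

Anti-diagonal is already complete: 144 + 104 + 124 + 84 = 456, so that is the magic constant.
Row 2: 140 + 104 + 92 + ? = 456, so (2,2) = 120.
The remaining cell in column 3 is (3,3) = 456 − 348 = 108.
Column 4 needs 456; the known cells sum to 324, so (4,4) = 132.
Using main diagonal: 120 + 108 + 132 + ? → (1,1) = 456 − 360 = 96.
Using row 1: 96 + 116 + 144 + ? → (1,2) = 456 − 356 = 100.
Using row 3: 124 + 108 + 88 + ? → (3,1) = 456 − 320 = 136.
Row 4 needs 456; the known cells sum to 344, so (4,2) = 112.

96 100 116 144 / 140 120 104 92 / 136 124 108 88 / 84 112 128 132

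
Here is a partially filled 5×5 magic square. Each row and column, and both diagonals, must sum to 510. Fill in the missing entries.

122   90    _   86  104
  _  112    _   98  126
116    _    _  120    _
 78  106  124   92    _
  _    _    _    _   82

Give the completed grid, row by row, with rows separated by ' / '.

122 90 108 86 104 / 94 112 80 98 126 / 116 84 102 120 88 / 78 106 124 92 110 / 100 118 96 114 82

The remaining cell in row 1 is (1,3) = 510 − 402 = 108.
From row 4, 510 − (78 + 106 + 124 + 92) gives (4,5) = 110.
Using column 4: 86 + 98 + 120 + 92 + ? → (5,4) = 510 − 396 = 114.
Column 5 must total 510; the given cells sum to 422, so (3,5) = 88.
Main diagonal needs 510; the known cells sum to 408, so (3,3) = 102.
Anti-diagonal needs 510; the known cells sum to 410, so (5,1) = 100.
From row 3, 510 − (116 + 102 + 120 + 88) gives (3,2) = 84.
Column 1 needs 510; the known cells sum to 416, so (2,1) = 94.
From column 2, 510 − (90 + 112 + 84 + 106) gives (5,2) = 118.
From row 2, 510 − (94 + 112 + 98 + 126) gives (2,3) = 80.
Row 5 needs 510; the known cells sum to 414, so (5,3) = 96.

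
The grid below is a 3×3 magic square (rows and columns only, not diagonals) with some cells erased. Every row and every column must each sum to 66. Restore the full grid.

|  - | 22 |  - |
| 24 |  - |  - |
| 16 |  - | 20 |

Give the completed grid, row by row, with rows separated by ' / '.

26 22 18 / 24 14 28 / 16 30 20

Row 3 needs 66; the known cells sum to 36, so (3,2) = 30.
Using column 1: 24 + 16 + ? → (1,1) = 66 − 40 = 26.
Column 2: 22 + 30 + ? = 66, so (2,2) = 14.
Row 1 must total 66; the given cells sum to 48, so (1,3) = 18.
Row 2 must total 66; the given cells sum to 38, so (2,3) = 28.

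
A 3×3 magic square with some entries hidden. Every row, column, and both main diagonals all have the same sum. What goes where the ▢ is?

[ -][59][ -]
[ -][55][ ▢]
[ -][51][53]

63

Column 2 is complete and sums to 165; that is the magic constant.
The remaining cell in row 3 is (3,1) = 165 − 104 = 61.
From main diagonal, 165 − (55 + 53) gives (1,1) = 57.
Anti-diagonal must total 165; the given cells sum to 116, so (1,3) = 49.
Column 1: 57 + 61 + ? = 165, so (2,1) = 47.
Using column 3: 49 + 53 + ? → (2,3) = 165 − 102 = 63.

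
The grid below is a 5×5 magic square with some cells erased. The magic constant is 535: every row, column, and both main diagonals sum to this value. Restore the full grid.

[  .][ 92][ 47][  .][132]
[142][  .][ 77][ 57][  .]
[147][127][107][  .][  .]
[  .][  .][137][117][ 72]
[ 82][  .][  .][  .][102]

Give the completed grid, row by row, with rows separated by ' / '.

112 92 47 152 132 / 142 97 77 57 162 / 147 127 107 87 67 / 52 157 137 117 72 / 82 62 167 122 102

From column 3, 535 − (47 + 77 + 107 + 137) gives (5,3) = 167.
Anti-diagonal must total 535; the given cells sum to 378, so (4,2) = 157.
Using row 4: 157 + 137 + 117 + 72 + ? → (4,1) = 535 − 483 = 52.
Using column 1: 142 + 147 + 52 + 82 + ? → (1,1) = 535 − 423 = 112.
From main diagonal, 535 − (112 + 107 + 117 + 102) gives (2,2) = 97.
Row 1 must total 535; the given cells sum to 383, so (1,4) = 152.
Row 2: 142 + 97 + 77 + 57 + ? = 535, so (2,5) = 162.
The remaining cell in column 2 is (5,2) = 535 − 473 = 62.
Column 5 must total 535; the given cells sum to 468, so (3,5) = 67.
Row 3 must total 535; the given cells sum to 448, so (3,4) = 87.
Row 5: 82 + 62 + 167 + 102 + ? = 535, so (5,4) = 122.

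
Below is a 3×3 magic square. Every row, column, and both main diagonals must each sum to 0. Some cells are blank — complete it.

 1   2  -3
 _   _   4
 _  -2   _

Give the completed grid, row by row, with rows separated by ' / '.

1 2 -3 / -4 0 4 / 3 -2 -1

Using column 2: 2 + (-2) + ? → (2,2) = 0 − 0 = 0.
From column 3, 0 − (-3 + 4) gives (3,3) = -1.
The remaining cell in anti-diagonal is (3,1) = 0 − (-3) = 3.
From row 2, 0 − (0 + 4) gives (2,1) = -4.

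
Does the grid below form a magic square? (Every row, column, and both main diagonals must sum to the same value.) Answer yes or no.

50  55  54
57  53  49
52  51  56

Row 1: 50 + 55 + 54 = 159.
Row 2: 57 + 53 + 49 = 159.
Row 3: 52 + 51 + 56 = 159.
Column 1: 50 + 57 + 52 = 159.
Column 2: 55 + 53 + 51 = 159.
Column 3: 54 + 49 + 56 = 159.
Main diagonal: 50 + 53 + 56 = 159.
Anti-diagonal: 54 + 53 + 52 = 159.
All lines sum to 159.

Yes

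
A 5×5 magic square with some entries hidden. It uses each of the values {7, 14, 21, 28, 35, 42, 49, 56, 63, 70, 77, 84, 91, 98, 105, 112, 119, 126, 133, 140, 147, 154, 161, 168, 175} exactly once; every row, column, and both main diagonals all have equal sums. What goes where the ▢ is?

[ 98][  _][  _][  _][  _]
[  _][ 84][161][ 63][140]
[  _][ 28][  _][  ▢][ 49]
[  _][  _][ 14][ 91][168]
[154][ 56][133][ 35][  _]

147

The 25 entries sum to 2275, so each line sums to 2275/5 = 455.
The remaining cell in row 2 is (2,1) = 455 − 448 = 7.
The remaining cell in row 5 is (5,5) = 455 − 378 = 77.
Column 5 must total 455; the given cells sum to 434, so (1,5) = 21.
Main diagonal: 98 + 84 + 91 + 77 + ? = 455, so (3,3) = 105.
From anti-diagonal, 455 − (21 + 63 + 105 + 154) gives (4,2) = 112.
The remaining cell in row 4 is (4,1) = 455 − 385 = 70.
Column 1 needs 455; the known cells sum to 329, so (3,1) = 126.
Column 2 must total 455; the given cells sum to 280, so (1,2) = 175.
Column 3 needs 455; the known cells sum to 413, so (1,3) = 42.
Using row 1: 98 + 175 + 42 + 21 + ? → (1,4) = 455 − 336 = 119.
Using row 3: 126 + 28 + 105 + 49 + ? → (3,4) = 455 − 308 = 147.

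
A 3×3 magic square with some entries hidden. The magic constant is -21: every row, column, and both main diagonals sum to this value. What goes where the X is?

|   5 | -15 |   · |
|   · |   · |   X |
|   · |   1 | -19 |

9

The remaining cell in row 1 is (1,3) = -21 − (-10) = -11.
Row 3 must total -21; the given cells sum to -18, so (3,1) = -3.
The remaining cell in column 1 is (2,1) = -21 − 2 = -23.
From column 2, -21 − (-15 + 1) gives (2,2) = -7.
From column 3, -21 − (-11 + (-19)) gives (2,3) = 9.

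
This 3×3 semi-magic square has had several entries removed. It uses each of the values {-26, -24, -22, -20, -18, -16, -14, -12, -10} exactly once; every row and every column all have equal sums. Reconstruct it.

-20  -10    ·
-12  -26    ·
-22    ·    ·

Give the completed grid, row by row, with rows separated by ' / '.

-20 -10 -24 / -12 -26 -16 / -22 -18 -14

The 9 entries sum to -162, so each line sums to -162/3 = -54.
Row 1: -20 + (-10) + ? = -54, so (1,3) = -24.
Row 2: -12 + (-26) + ? = -54, so (2,3) = -16.
Column 2 must total -54; the given cells sum to -36, so (3,2) = -18.
Using column 3: -24 + (-16) + ? → (3,3) = -54 − (-40) = -14.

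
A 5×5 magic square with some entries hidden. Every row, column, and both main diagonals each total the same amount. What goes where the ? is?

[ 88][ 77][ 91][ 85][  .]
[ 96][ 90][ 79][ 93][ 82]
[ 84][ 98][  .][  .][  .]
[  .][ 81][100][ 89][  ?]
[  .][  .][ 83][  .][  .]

78

Row 2 is complete and sums to 440; that is the magic constant.
From row 1, 440 − (88 + 77 + 91 + 85) gives (1,5) = 99.
From column 2, 440 − (77 + 90 + 98 + 81) gives (5,2) = 94.
Column 3: 91 + 79 + 100 + 83 + ? = 440, so (3,3) = 87.
From main diagonal, 440 − (88 + 90 + 87 + 89) gives (5,5) = 86.
Anti-diagonal: 99 + 93 + 87 + 81 + ? = 440, so (5,1) = 80.
Row 5 needs 440; the known cells sum to 343, so (5,4) = 97.
Column 1: 88 + 96 + 84 + 80 + ? = 440, so (4,1) = 92.
From column 4, 440 − (85 + 93 + 89 + 97) gives (3,4) = 76.
The remaining cell in row 3 is (3,5) = 440 − 345 = 95.
Row 4 must total 440; the given cells sum to 362, so (4,5) = 78.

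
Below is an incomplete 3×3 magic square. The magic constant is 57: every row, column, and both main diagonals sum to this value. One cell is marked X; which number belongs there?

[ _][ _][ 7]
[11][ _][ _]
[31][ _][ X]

Column 1 must total 57; the given cells sum to 42, so (1,1) = 15.
The remaining cell in anti-diagonal is (2,2) = 57 − 38 = 19.
Using row 1: 15 + 7 + ? → (1,2) = 57 − 22 = 35.
Row 2: 11 + 19 + ? = 57, so (2,3) = 27.
Using column 2: 35 + 19 + ? → (3,2) = 57 − 54 = 3.
From column 3, 57 − (7 + 27) gives (3,3) = 23.

23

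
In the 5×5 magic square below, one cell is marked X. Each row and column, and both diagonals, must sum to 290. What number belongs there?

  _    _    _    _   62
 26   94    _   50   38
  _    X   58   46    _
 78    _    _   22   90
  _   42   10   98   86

Row 2 needs 290; the known cells sum to 208, so (2,3) = 82.
The remaining cell in row 5 is (5,1) = 290 − 236 = 54.
Using column 4: 50 + 46 + 22 + 98 + ? → (1,4) = 290 − 216 = 74.
Using column 5: 62 + 38 + 90 + 86 + ? → (3,5) = 290 − 276 = 14.
Using main diagonal: 94 + 58 + 22 + 86 + ? → (1,1) = 290 − 260 = 30.
Anti-diagonal must total 290; the given cells sum to 224, so (4,2) = 66.
Row 4: 78 + 66 + 22 + 90 + ? = 290, so (4,3) = 34.
Column 1 must total 290; the given cells sum to 188, so (3,1) = 102.
Column 3 must total 290; the given cells sum to 184, so (1,3) = 106.
The remaining cell in row 1 is (1,2) = 290 − 272 = 18.
The remaining cell in row 3 is (3,2) = 290 − 220 = 70.

70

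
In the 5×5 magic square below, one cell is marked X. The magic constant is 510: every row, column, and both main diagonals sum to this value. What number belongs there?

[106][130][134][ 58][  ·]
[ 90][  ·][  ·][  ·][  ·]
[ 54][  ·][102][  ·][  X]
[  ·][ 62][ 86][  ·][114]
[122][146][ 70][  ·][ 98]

Using row 1: 106 + 130 + 134 + 58 + ? → (1,5) = 510 − 428 = 82.
Using row 5: 122 + 146 + 70 + 98 + ? → (5,4) = 510 − 436 = 74.
The remaining cell in column 1 is (4,1) = 510 − 372 = 138.
Column 3: 134 + 102 + 86 + 70 + ? = 510, so (2,3) = 118.
The remaining cell in anti-diagonal is (2,4) = 510 − 368 = 142.
From row 4, 510 − (138 + 62 + 86 + 114) gives (4,4) = 110.
Column 4 must total 510; the given cells sum to 384, so (3,4) = 126.
From main diagonal, 510 − (106 + 102 + 110 + 98) gives (2,2) = 94.
The remaining cell in row 2 is (2,5) = 510 − 444 = 66.
Column 2 needs 510; the known cells sum to 432, so (3,2) = 78.
The remaining cell in column 5 is (3,5) = 510 − 360 = 150.

150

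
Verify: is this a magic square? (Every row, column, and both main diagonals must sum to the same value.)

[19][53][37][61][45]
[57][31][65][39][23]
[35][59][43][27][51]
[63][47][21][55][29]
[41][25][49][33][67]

Yes

Row 1: 19 + 53 + 37 + 61 + 45 = 215.
Row 2: 57 + 31 + 65 + 39 + 23 = 215.
Row 3: 35 + 59 + 43 + 27 + 51 = 215.
Row 4: 63 + 47 + 21 + 55 + 29 = 215.
Row 5: 41 + 25 + 49 + 33 + 67 = 215.
Column 1: 19 + 57 + 35 + 63 + 41 = 215.
Column 2: 53 + 31 + 59 + 47 + 25 = 215.
Column 3: 37 + 65 + 43 + 21 + 49 = 215.
Column 4: 61 + 39 + 27 + 55 + 33 = 215.
Column 5: 45 + 23 + 51 + 29 + 67 = 215.
Main diagonal: 19 + 31 + 43 + 55 + 67 = 215.
Anti-diagonal: 45 + 39 + 43 + 47 + 41 = 215.
All lines sum to 215.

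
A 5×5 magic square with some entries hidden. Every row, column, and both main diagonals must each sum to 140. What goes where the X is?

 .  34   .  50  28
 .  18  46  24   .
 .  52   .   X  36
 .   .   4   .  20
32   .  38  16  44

From row 5, 140 − (32 + 38 + 16 + 44) gives (5,2) = 10.
Column 2: 34 + 18 + 52 + 10 + ? = 140, so (4,2) = 26.
Column 5 must total 140; the given cells sum to 128, so (2,5) = 12.
The remaining cell in anti-diagonal is (3,3) = 140 − 110 = 30.
Row 2: 18 + 46 + 24 + 12 + ? = 140, so (2,1) = 40.
Column 3 needs 140; the known cells sum to 118, so (1,3) = 22.
From row 1, 140 − (34 + 22 + 50 + 28) gives (1,1) = 6.
The remaining cell in main diagonal is (4,4) = 140 − 98 = 42.
Row 4 needs 140; the known cells sum to 92, so (4,1) = 48.
The remaining cell in column 1 is (3,1) = 140 − 126 = 14.
The remaining cell in column 4 is (3,4) = 140 − 132 = 8.

8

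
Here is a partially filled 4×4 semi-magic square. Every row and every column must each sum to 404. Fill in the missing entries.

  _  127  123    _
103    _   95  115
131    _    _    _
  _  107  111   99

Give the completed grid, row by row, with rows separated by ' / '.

83 127 123 71 / 103 91 95 115 / 131 79 75 119 / 87 107 111 99

Row 2 needs 404; the known cells sum to 313, so (2,2) = 91.
Row 4: 107 + 111 + 99 + ? = 404, so (4,1) = 87.
Using column 1: 103 + 131 + 87 + ? → (1,1) = 404 − 321 = 83.
The remaining cell in column 2 is (3,2) = 404 − 325 = 79.
The remaining cell in column 3 is (3,3) = 404 − 329 = 75.
The remaining cell in row 1 is (1,4) = 404 − 333 = 71.
Row 3 must total 404; the given cells sum to 285, so (3,4) = 119.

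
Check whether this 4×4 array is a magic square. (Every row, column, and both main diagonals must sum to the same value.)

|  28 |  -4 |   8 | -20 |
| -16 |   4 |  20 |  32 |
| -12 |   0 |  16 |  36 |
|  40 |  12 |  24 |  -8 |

Row 1: 28 + (-4) + 8 + (-20) = 12.
Row 2: -16 + 4 + 20 + 32 = 40.
Row 3: -12 + 0 + 16 + 36 = 40.
Row 4: 40 + 12 + 24 + (-8) = 68.
Column 1: 28 + (-16) + (-12) + 40 = 40.
Column 2: -4 + 4 + 0 + 12 = 12.
Column 3: 8 + 20 + 16 + 24 = 68.
Column 4: -20 + 32 + 36 + (-8) = 40.
Main diagonal: 28 + 4 + 16 + (-8) = 40.
Anti-diagonal: -20 + 20 + 0 + 40 = 40.

No — main diagonal sums to 40 but column 3 sums to 68.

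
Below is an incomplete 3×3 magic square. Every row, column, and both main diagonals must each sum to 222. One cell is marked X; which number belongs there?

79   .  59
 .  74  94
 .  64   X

Using row 1: 79 + 59 + ? → (1,2) = 222 − 138 = 84.
Row 2 must total 222; the given cells sum to 168, so (2,1) = 54.
The remaining cell in column 1 is (3,1) = 222 − 133 = 89.
Column 3 must total 222; the given cells sum to 153, so (3,3) = 69.

69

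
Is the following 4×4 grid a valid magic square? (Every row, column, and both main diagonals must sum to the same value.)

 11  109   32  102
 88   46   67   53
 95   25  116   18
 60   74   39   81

Yes

Row 1: 11 + 109 + 32 + 102 = 254.
Row 2: 88 + 46 + 67 + 53 = 254.
Row 3: 95 + 25 + 116 + 18 = 254.
Row 4: 60 + 74 + 39 + 81 = 254.
Column 1: 11 + 88 + 95 + 60 = 254.
Column 2: 109 + 46 + 25 + 74 = 254.
Column 3: 32 + 67 + 116 + 39 = 254.
Column 4: 102 + 53 + 18 + 81 = 254.
Main diagonal: 11 + 46 + 116 + 81 = 254.
Anti-diagonal: 102 + 67 + 25 + 60 = 254.
All lines sum to 254.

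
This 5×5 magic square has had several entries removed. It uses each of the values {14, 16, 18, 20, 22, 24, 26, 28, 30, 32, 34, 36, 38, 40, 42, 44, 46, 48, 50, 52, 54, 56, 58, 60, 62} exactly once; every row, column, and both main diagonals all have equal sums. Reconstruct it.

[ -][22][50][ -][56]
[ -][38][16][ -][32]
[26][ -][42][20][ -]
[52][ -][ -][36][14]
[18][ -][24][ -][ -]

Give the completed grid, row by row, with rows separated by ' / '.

34 22 50 28 56 / 60 38 16 44 32 / 26 54 42 20 48 / 52 30 58 36 14 / 18 46 24 62 40

The 25 entries sum to 950, so each line sums to 950/5 = 190.
The remaining cell in column 3 is (4,3) = 190 − 132 = 58.
From row 4, 190 − (52 + 58 + 36 + 14) gives (4,2) = 30.
The remaining cell in anti-diagonal is (2,4) = 190 − 146 = 44.
From row 2, 190 − (38 + 16 + 44 + 32) gives (2,1) = 60.
Using column 1: 60 + 26 + 52 + 18 + ? → (1,1) = 190 − 156 = 34.
Main diagonal must total 190; the given cells sum to 150, so (5,5) = 40.
Using row 1: 34 + 22 + 50 + 56 + ? → (1,4) = 190 − 162 = 28.
Column 4: 28 + 44 + 20 + 36 + ? = 190, so (5,4) = 62.
The remaining cell in column 5 is (3,5) = 190 − 142 = 48.
Row 3 needs 190; the known cells sum to 136, so (3,2) = 54.
The remaining cell in row 5 is (5,2) = 190 − 144 = 46.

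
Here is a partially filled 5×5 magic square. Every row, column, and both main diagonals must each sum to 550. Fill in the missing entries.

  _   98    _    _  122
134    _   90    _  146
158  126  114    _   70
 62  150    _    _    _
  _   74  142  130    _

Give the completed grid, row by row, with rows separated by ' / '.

110 98 66 154 122 / 134 102 90 78 146 / 158 126 114 82 70 / 62 150 138 106 94 / 86 74 142 130 118

Row 3: 158 + 126 + 114 + 70 + ? = 550, so (3,4) = 82.
Using column 2: 98 + 126 + 150 + 74 + ? → (2,2) = 550 − 448 = 102.
The remaining cell in row 2 is (2,4) = 550 − 472 = 78.
Anti-diagonal: 122 + 78 + 114 + 150 + ? = 550, so (5,1) = 86.
Using row 5: 86 + 74 + 142 + 130 + ? → (5,5) = 550 − 432 = 118.
Column 1 needs 550; the known cells sum to 440, so (1,1) = 110.
The remaining cell in column 5 is (4,5) = 550 − 456 = 94.
From main diagonal, 550 − (110 + 102 + 114 + 118) gives (4,4) = 106.
Row 4: 62 + 150 + 106 + 94 + ? = 550, so (4,3) = 138.
The remaining cell in column 3 is (1,3) = 550 − 484 = 66.
Column 4 must total 550; the given cells sum to 396, so (1,4) = 154.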